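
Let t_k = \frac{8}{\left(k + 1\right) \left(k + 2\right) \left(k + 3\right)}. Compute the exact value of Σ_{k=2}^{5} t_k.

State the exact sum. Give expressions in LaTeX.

Step 1: r(k) = (k + 1)/(k + 4).
Take A(k)=k + 1, B(k)=k + 4, C(k)=1.
Need (k + 1)·f(k+1) − (k + 3)·f(k) = 1.
deg f ≤ 2 (via 1,1,0).
Solve for f: f(k) = k*(k + 3)/4 (degree 2 ≤ 2).
Certificate R = B(k−1)f/C = k*(k + 3)**2/4 gives s_k = 2*k*(k + 3)/((k + 1)*(k + 2)).
Check: Δs_k = 8/(k**3 + 6*k**2 + 11*k + 6). ✓
Evaluate s at k=6 and k=2: 27/14 and 5/3; difference 11/42.

Σ = 11/42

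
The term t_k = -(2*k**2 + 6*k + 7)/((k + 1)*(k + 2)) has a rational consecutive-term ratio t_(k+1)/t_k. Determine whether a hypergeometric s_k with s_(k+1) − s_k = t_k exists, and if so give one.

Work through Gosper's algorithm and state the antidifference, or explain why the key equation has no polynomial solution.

s_k = k*(-2*k - 5)/(k + 1)

The ratio is (k + 1)*(6*k + 2*(k + 1)**2 + 13)/((k + 3)*(2*k**2 + 6*k + 7)).
Factor: A=k + 1; B=k + 3; C=k**2 + 3*k + 7/2.
Set up (k + 1)·f(k+1) − (k + 2)·f(k) − (k**2 + 3*k + 7/2) = 0.
d = 2 from the (1,1,2) case.
Solving with deg f ≤ 2: f(k) = k*(2*k + 5)/2.
Certificate R = B(k−1)f/C = k*(k + 2)*(2*k + 5)/(2*k**2 + 6*k + 7) gives s_k = k*(-2*k - 5)/(k + 1).
Check: Δs_k = (-2*k**2 - 6*k - 7)/(k**2 + 3*k + 2). ✓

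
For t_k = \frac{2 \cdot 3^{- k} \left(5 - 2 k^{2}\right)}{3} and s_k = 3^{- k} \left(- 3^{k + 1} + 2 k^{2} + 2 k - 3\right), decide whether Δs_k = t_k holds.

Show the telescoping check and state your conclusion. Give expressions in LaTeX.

s_(k+1) = (-9*3**k + 2*k**2 + 6*k + 1)/(3*3**k)
s_(k+1) − s_k = 2*(5 - 2*k**2)/(3*3**k)
(s_(k+1) − s_k) − t_k = 0

valid (s_(k+1) − s_k reduces to t_k)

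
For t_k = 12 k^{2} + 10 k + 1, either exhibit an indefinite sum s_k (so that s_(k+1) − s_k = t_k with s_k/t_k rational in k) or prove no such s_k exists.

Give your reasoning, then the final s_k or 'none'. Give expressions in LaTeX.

s_k = k \left(4 k^{2} - k - 2\right)

The ratio is (12*k**2 + 34*k + 23)/(12*k**2 + 10*k + 1).
A = 1, B = 1, C = k**2 + 5*k/6 + 1/12.
Set up (1)·f(k+1) − (1)·f(k) − (k**2 + 5*k/6 + 1/12) = 0.
Bound: deg f ≤ 3.
Coefficient equations give f(k) = k*(4*k**2 - k - 2)/12.
R(k) = B(k−1)·f(k)/C(k) = k*(4*k**2 - k - 2)/(12*k**2 + 10*k + 1); s_k = R·t_k = k*(4*k**2 - k - 2).
Verify: 12*k**2 + 10*k + 1 matches t_k.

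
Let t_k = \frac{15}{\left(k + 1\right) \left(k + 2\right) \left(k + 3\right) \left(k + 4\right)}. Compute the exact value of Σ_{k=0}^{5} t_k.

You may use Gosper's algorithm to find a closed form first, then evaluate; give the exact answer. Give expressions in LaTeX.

Step 1: r(k) = (k + 1)/(k + 5).
A = k + 1, B = k + 5, C = 1.
Solve (k + 1)·f(k+1) − (k + 4)·f(k) = 1.
Degrees (1,1,0) ⇒ d ≤ 3.
Coefficient equations give f(k) = k*(k**2 + 6*k + 11)/18.
So s_k = (B(k−1)f/C)·t_k = (k*(k + 4)*(k**2 + 6*k + 11)/18)·t_k = 5*k*(k**2 + 6*k + 11)/(6*(k + 1)*(k + 2)*(k + 3)).
s_(k+1) − s_k = 15/(k**4 + 10*k**3 + 35*k**2 + 50*k + 24) = t_k.
Σ_(k=0)^(5) t_k = s_(6) − s_(0) = 415/504 − (0) = 415/504.

Σ = 415/504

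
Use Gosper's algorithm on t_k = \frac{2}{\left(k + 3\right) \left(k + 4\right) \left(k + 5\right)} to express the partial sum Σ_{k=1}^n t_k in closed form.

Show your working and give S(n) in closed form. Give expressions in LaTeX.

S(n) = \frac{n \left(n + 9\right)}{20 \left(n^{2} + 9 n + 20\right)}

t_(k+1)/t_k = (k + 3)/(k + 6).
A = k + 3, B = k + 6, C = 1.
Need (k + 3)·f(k+1) − (k + 5)·f(k) = 1.
d = 2 from the (1,1,0) case.
Coefficient equations give f(k) = k*(k + 7)/24.
Get s_k = R·t_k = k*(k + 7)/(12*(k + 3)*(k + 4)) with R(k) = B(k−1)f(k)/C(k) = k*(k + 5)*(k + 7)/24.
Δs = 2/(k**3 + 12*k**2 + 47*k + 60), as required.
Telescope: S(n) = s_(n+1) − s_(1) = (n**2 + 9*n + 8)/(12*(n**2 + 9*n + 20)) − (1/30) = n*(n + 9)/(20*(n**2 + 9*n + 20)).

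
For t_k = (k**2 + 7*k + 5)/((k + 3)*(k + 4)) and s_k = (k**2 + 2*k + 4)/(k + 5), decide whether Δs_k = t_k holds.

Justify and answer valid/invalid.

Invalid: residual 2*(-6*k**2 - 28*k - 9)/(k**4 + 18*k**3 + 119*k**2 + 342*k + 360) ≠ 0.

s_(k+1) = (k**2 + 4*k + 7)/(k + 6)
s_(k+1) − s_k = (k**2 + 11*k + 11)/(k**2 + 11*k + 30)
(s_(k+1) − s_k) − t_k = 2*(-6*k**2 - 28*k - 9)/(k**4 + 18*k**3 + 119*k**2 + 342*k + 360)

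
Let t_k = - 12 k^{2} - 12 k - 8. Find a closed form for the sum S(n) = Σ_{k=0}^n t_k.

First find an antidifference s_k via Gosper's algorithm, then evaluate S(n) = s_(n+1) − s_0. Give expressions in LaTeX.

Ratio r(k) = (3*k**2 + 9*k + 8)/(3*k**2 + 3*k + 2).
So A=1 and B=1, with C=k**2 + k + 2/3.
Solve (1)·f(k+1) − (1)·f(k) = k**2 + k + 2/3.
deg f ≤ 3 (via 0,0,2).
A polynomial solution: f(k) = k*(k**2 + 1)/3.
Then R = B(k−1)f/C = k*(k**2 + 1)/(3*k**2 + 3*k + 2), so s_k = R(k)·t_k = 4*k*(-k**2 - 1).
Verify: -12*k**2 - 12*k - 8 matches t_k.
s_(n+1) = -4*n**3 - 12*n**2 - 16*n - 8 and s_(0) = 0, so S(n) = -4*n**3 - 12*n**2 - 16*n - 8.

S(n) = - 4 n^{3} - 12 n^{2} - 16 n - 8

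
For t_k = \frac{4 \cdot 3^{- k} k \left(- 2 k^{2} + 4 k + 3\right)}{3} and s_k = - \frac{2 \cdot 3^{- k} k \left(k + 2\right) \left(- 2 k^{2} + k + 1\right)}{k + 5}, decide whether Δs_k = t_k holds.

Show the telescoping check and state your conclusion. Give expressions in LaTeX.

s_(k+1) = 2*k*(2*k**3 + 11*k**2 + 18*k + 9)/(3*3**k*(k + 6))
s_(k+1) − s_k = 2*k*(-4*k**4 - 24*k**3 + 28*k**2 + 159*k + 81)/(3*3**k*(k**2 + 11*k + 30))
(s_(k+1) − s_k) − t_k = 2*k*(4*k**3 + 18*k**2 - 49*k - 33)/(3**k*(k**2 + 11*k + 30))

Invalid: residual \frac{2 \cdot 3^{- k} k \left(4 k^{3} + 18 k^{2} - 49 k - 33\right)}{k^{2} + 11 k + 30} ≠ 0.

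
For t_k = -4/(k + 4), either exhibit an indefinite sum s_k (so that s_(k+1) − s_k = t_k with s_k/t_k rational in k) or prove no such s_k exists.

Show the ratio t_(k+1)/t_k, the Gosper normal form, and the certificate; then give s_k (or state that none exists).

none — t_k is not Gosper-summable

The ratio is (k + 4)/(k + 5).
Normal form (A,B,C) = (k + 4, k + 5, 1).
Need (k + 4)·f(k+1) − (k + 4)·f(k) = 1.
Bound: deg f ≤ 0.
f = c0 ⇒ A·f(k+1) − B(k−1)·f(k) − C = -1. The system {-1 = 0} is inconsistent; no antidifference.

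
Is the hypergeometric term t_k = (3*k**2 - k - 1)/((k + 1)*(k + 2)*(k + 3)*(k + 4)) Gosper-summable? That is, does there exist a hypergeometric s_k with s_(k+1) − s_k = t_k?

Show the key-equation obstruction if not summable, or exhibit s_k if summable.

The ratio is (k + 1)*(k - 3*(k + 1)**2 + 2)/((k + 5)*(-3*k**2 + k + 1)).
A = k + 1, B = k + 5, C = k**2 - k/3 - 1/3.
Solve (k + 1)·f(k+1) − (k + 4)·f(k) = k**2 - k/3 - 1/3.
deg f ≤ 3 (via 1,1,2).
Match coefficients ⇒ f(k) = k*(k**2 - 3*k - 1)/9.
So s_k = (B(k−1)f/C)·t_k = (k*(k + 4)*(k**2 - 3*k - 1)/(3*(3*k**2 - k - 1)))·t_k = k*(k**2 - 3*k - 1)/(3*(k + 1)*(k + 2)*(k + 3)).
Δs = (3*k**2 - k - 1)/(k**4 + 10*k**3 + 35*k**2 + 50*k + 24), as required.

Yes. s_k = k*(k**2 - 3*k - 1)/(3*(k + 1)*(k + 2)*(k + 3)).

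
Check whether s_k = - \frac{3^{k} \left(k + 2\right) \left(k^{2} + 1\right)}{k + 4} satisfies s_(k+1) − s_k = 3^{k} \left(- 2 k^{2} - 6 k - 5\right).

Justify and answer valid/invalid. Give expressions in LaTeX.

Invalid: residual \frac{3^{k} \left(4 k^{3} + 26 k^{2} + 58 k + 38\right)}{k^{2} + 9 k + 20} ≠ 0.

s_(k+1) = -3**(k + 1)*(k + 3)*((k + 1)**2 + 1)/(k + 5)
s_(k+1) − s_k = 3**k*(-2*k**4 - 20*k**3 - 73*k**2 - 107*k - 62)/(k**2 + 9*k + 20)
(s_(k+1) − s_k) − t_k = 3**k*(4*k**3 + 26*k**2 + 58*k + 38)/(k**2 + 9*k + 20)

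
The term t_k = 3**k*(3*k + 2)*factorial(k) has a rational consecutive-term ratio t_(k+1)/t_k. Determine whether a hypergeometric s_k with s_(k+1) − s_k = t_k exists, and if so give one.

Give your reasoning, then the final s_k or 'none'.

s_k = 3**k*factorial(k)

Step 1: r(k) = 3*(k + 1)*(3*k + 5)/(3*k + 2).
A = 3*k + 3, B = 1, C = k + 2/3.
Set up (3*k + 3)·f(k+1) − (1)·f(k) − (k + 2/3) = 0.
d = 0 from the (1,0,1) case.
Match coefficients ⇒ f(k) = 1/3.
Get s_k = R·t_k = 3**k*factorial(k) with R(k) = B(k−1)f(k)/C(k) = 1/(3*k + 2).
Δs = 3**k*(3*k + 2)*factorial(k), as required.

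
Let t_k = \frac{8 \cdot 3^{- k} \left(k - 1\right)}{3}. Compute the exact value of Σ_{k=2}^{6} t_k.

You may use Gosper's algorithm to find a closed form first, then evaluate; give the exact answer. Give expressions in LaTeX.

Step 1: r(k) = k/(3*(k - 1)).
A = 1/3, B = 1, C = k - 1.
Need (1/3)·f(k+1) − (1)·f(k) = k - 1.
d = 1 from the (0,0,1) case.
Match coefficients ⇒ f(k) = -3*(2*k - 1)/4.
Then R = B(k−1)f/C = -3*(2*k - 1)/(4*(k - 1)), so s_k = R(k)·t_k = 2*(1 - 2*k)/3**k.
Verify: 8*(k - 1)/(3*3**k) matches t_k.
Sum = s_(7) − s_(2); s_(7) = -26/2187, s_(2) = -2/3 ⇒ 1432/2187.

Σ = 1432/2187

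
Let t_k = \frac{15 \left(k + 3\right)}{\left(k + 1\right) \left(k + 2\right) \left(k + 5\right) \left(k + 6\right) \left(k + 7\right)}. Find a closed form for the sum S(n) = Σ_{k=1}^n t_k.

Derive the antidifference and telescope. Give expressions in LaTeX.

S(n) = \frac{5 n \left(n^{2} + 15 n + 68\right)}{84 \left(n^{3} + 15 n^{2} + 68 n + 84\right)}

t_(k+1)/t_k = (k + 1)*(k + 4)*(k + 5)/((k + 3)**2*(k + 8)).
Take A(k)=k + 1, B(k)=k + 8, C(k)=k**3 + 10*k**2 + 33*k + 36.
Key eq: (k + 1)·f(k+1) = (k + 7)·f(k) + (k**3 + 10*k**2 + 33*k + 36).
Degrees (1,1,3) ⇒ d ≤ 6.
A polynomial solution: f(k) = k*(k + 2)*(k + 3)*(k + 4)*(k**2 + 12*k + 41)/90.
Get s_k = R·t_k = k*(k**2 + 12*k + 41)/(6*(k**3 + 12*k**2 + 41*k + 30)) with R(k) = B(k−1)f(k)/C(k) = k*(k + 2)*(k + 7)*(k**2 + 12*k + 41)/(90*(k + 3)).
s_(k+1) − s_k = 15*(k + 3)/(k**5 + 21*k**4 + 163*k**3 + 567*k**2 + 844*k + 420) = t_k.
Evaluate: s_(n+1) = (n**3 + 15*n**2 + 68*n + 54)/(6*(n**3 + 15*n**2 + 68*n + 84)); subtract s_(1) = 3/28 ⇒ S(n) = 5*n*(n**2 + 15*n + 68)/(84*(n**3 + 15*n**2 + 68*n + 84)).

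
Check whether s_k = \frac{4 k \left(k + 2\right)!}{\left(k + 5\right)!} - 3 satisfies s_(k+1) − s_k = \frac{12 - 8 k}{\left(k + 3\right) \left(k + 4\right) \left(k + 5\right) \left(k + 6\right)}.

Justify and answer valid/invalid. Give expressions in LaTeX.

s_(k+1) = -(3*k**3 + 45*k**2 + 218*k + 356)/((k + 4)*(k + 5)*(k + 6))
s_(k+1) − s_k = (12 - 8*k)/((k + 3)*(k + 4)*(k + 5)*(k + 6))
(s_(k+1) − s_k) − t_k = 0

valid (s_(k+1) − s_k reduces to t_k)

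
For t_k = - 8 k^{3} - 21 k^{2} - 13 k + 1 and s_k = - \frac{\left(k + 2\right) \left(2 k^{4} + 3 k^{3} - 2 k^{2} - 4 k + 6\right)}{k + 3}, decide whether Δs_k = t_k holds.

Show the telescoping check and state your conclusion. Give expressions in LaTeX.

s_(k+1) = (-2*k**5 - 17*k**4 - 52*k**3 - 66*k**2 - 32*k - 15)/(k + 4)
s_(k+1) − s_k = (-8*k**5 - 71*k**4 - 214*k**3 - 264*k**2 - 107*k + 3)/(k**2 + 7*k + 12)
(s_(k+1) − s_k) − t_k = 3*(2*k**4 + 14*k**3 + 26*k**2 + 14*k - 3)/(k**2 + 7*k + 12)

Invalid: residual \frac{3 \left(2 k^{4} + 14 k^{3} + 26 k^{2} + 14 k - 3\right)}{k^{2} + 7 k + 12} ≠ 0.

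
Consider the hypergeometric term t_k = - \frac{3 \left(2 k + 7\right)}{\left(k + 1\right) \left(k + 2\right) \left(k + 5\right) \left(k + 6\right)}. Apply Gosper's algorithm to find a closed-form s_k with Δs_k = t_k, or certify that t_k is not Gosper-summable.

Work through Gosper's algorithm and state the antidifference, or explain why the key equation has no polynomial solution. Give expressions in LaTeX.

s_k = \frac{3 k \left(- k - 6\right)}{5 \left(k^{2} + 6 k + 5\right)}

Ratio r(k) = (k + 1)*(k + 5)*(2*k + 9)/((k + 3)*(k + 7)*(2*k + 7)).
Take A(k)=k + 1, B(k)=k + 7, C(k)=k**3 + 21*k**2/2 + 73*k/2 + 42.
f must satisfy (k + 1)·f(k+1) − (k + 6)·f(k) = k**3 + 21*k**2/2 + 73*k/2 + 42.
From deg A=1, deg B=1, deg C=3: d=5.
Solve for f: f(k) = k*(k + 2)*(k + 3)*(k + 4)*(k + 6)/10 (degree 5 ≤ 5).
Certificate R = B(k−1)f/C = k*(k + 2)*(k + 6)**2/(5*(2*k + 7)) gives s_k = 3*k*(-k - 6)/(5*(k**2 + 6*k + 5)).
Check: Δs_k = 3*(-2*k - 7)/(k**4 + 14*k**3 + 65*k**2 + 112*k + 60). ✓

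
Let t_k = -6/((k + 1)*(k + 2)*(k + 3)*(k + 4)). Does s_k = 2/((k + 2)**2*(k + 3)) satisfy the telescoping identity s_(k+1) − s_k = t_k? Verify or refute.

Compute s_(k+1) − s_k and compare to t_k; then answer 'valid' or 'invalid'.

Invalid: residual 4*(2*k + 5)/(k**6 + 15*k**5 + 91*k**4 + 285*k**3 + 484*k**2 + 420*k + 144) ≠ 0.

s_(k+1) = 2/((k + 3)**2*(k + 4))
s_(k+1) − s_k = 2*((k + 2)**2 - (k + 3)*(k + 4))/((k + 2)**2*(k + 3)**2*(k + 4))
(s_(k+1) − s_k) − t_k = 4*(2*k + 5)/(k**6 + 15*k**5 + 91*k**4 + 285*k**3 + 484*k**2 + 420*k + 144)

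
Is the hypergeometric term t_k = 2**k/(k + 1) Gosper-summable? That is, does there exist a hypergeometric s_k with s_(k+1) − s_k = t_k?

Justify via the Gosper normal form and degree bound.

No; the degree bound rules out any f.

Step 1: r(k) = 2*(k + 1)/(k + 2).
Factor: A=2*k + 2; B=k + 2; C=1.
Need (2*k + 2)·f(k+1) − (k + 1)·f(k) = 1.
Degrees (1,1,0) ⇒ d ≤ -1.
d = -1 < 0 ⇒ no nonzero polynomial f; not summable.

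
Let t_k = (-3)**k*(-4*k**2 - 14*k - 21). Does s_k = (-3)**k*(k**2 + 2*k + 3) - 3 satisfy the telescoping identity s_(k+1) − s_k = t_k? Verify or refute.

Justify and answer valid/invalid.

Valid: the claim telescopes to t_k.

s_(k+1) = -3*(-3)**k*(2*k + (k + 1)**2 + 5) - 3
s_(k+1) − s_k = (-3)**k*(-4*k**2 - 14*k - 21)
(s_(k+1) − s_k) − t_k = 0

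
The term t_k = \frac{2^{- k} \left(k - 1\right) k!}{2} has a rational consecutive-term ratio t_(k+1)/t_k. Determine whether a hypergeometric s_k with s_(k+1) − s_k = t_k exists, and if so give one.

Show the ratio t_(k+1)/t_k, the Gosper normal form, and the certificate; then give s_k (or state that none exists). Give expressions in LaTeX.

s_k = 2^{- k} k!

r(k) = k*(k + 1)/(2*(k - 1)) after simplifying.
Take A(k)=k/2 + 1/2, B(k)=1, C(k)=k - 1.
f must satisfy (k/2 + 1/2)·f(k+1) − (1)·f(k) = k - 1.
From deg A=1, deg B=0, deg C=1: d=0.
A polynomial solution: f(k) = 2.
R(k) = B(k−1)·f(k)/C(k) = 2/(k - 1); s_k = R·t_k = factorial(k)/2**k.
s_(k+1) − s_k = (k - 1)*factorial(k)/(2*2**k) = t_k.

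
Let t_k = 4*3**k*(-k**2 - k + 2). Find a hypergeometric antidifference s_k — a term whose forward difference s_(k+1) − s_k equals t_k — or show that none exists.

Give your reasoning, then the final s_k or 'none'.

Ratio r(k) = 3*k*(k + 3)/(k**2 + k - 2).
Take A(k)=3, B(k)=1, C(k)=k**2 + k - 2.
Key eq: (3)·f(k+1) = (1)·f(k) + (k**2 + k - 2).
deg f ≤ 2 (via 0,0,2).
Solving with deg f ≤ 2: f(k) = (2*k**2 - 4*k - 1)/4.
Certificate R = B(k−1)f/C = (2*k**2 - 4*k - 1)/(4*(k - 1)*(k + 2)) gives s_k = 3**k*(-2*k**2 + 4*k + 1).
Verify: 4*3**k*(-k**2 - k + 2) matches t_k.

s_k = 3**k*(-2*k**2 + 4*k + 1)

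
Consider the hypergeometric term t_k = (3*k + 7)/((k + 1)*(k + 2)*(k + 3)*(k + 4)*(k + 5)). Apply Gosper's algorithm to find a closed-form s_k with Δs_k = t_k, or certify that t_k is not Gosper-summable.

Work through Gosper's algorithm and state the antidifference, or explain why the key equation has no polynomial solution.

Step 1: r(k) = (k + 1)*(3*k + 10)/((k + 6)*(3*k + 7)).
A = k + 1, B = k + 6, C = k + 7/3.
Key eq: (k + 1)·f(k+1) = (k + 5)·f(k) + (k + 7/3).
deg f ≤ 4 (via 1,1,1).
Coefficient equations give f(k) = k*(k + 2)*(k**2 + 8*k + 19)/36.
Get s_k = R·t_k = k*(k**2 + 8*k + 19)/(12*(k**3 + 8*k**2 + 19*k + 12)) with R(k) = B(k−1)f(k)/C(k) = k*(k + 2)*(k + 5)*(k**2 + 8*k + 19)/(12*(3*k + 7)).
s_(k+1) − s_k = (3*k + 7)/(k**5 + 15*k**4 + 85*k**3 + 225*k**2 + 274*k + 120) = t_k.

s_k = k*(k**2 + 8*k + 19)/(12*(k**3 + 8*k**2 + 19*k + 12))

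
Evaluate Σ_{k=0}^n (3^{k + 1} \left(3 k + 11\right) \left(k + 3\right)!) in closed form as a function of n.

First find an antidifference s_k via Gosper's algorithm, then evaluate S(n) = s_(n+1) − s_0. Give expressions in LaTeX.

The ratio is 3*(k + 4)*(3*k + 14)/(3*k + 11).
Factor: A=3*k + 12; B=1; C=k + 11/3.
f must satisfy (3*k + 12)·f(k+1) − (1)·f(k) = k + 11/3.
deg f ≤ 0 (via 1,0,1).
A polynomial solution: f(k) = 1/3.
Get s_k = R·t_k = 3**(k + 1)*factorial(k + 3) with R(k) = B(k−1)f(k)/C(k) = 1/(3*k + 11).
s_(k+1) − s_k = 3**(k + 1)*(3*k + 11)*factorial(k + 3) = t_k.
Evaluate: s_(n+1) = 3**(n + 2)*factorial(n + 4); subtract s_(0) = 18 ⇒ S(n) = 9*3**n*factorial(n + 4) - 18.

S(n) = 9 \cdot 3^{n} \left(n + 4\right)! - 18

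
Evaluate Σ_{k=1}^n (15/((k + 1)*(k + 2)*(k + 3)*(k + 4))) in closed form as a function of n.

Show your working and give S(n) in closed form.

S(n) = 5*n*(n**2 + 9*n + 26)/(24*(n**3 + 9*n**2 + 26*n + 24))

t_(k+1)/t_k = (k + 1)/(k + 5).
Normal form (A,B,C) = (k + 1, k + 5, 1).
Solve (k + 1)·f(k+1) − (k + 4)·f(k) = 1.
deg f ≤ 3 (via 1,1,0).
Match coefficients ⇒ f(k) = k*(k**2 + 6*k + 11)/18.
R(k) = B(k−1)·f(k)/C(k) = k*(k + 4)*(k**2 + 6*k + 11)/18; s_k = R·t_k = 5*k*(k**2 + 6*k + 11)/(6*(k + 1)*(k + 2)*(k + 3)).
Verify: 15/(k**4 + 10*k**3 + 35*k**2 + 50*k + 24) matches t_k.
s_(n+1) = 5*(n**3 + 9*n**2 + 26*n + 18)/(6*(n**3 + 9*n**2 + 26*n + 24)) and s_(1) = 5/8, so S(n) = 5*n*(n**2 + 9*n + 26)/(24*(n**3 + 9*n**2 + 26*n + 24)).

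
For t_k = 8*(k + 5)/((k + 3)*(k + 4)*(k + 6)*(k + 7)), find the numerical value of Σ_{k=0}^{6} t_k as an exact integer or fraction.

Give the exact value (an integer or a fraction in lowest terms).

Σ = 112/585

t_(k+1)/t_k = (k + 3)*(k + 6)**2/((k + 5)**2*(k + 8)).
A = k + 3, B = k + 8, C = k**2 + 10*k + 25.
Key eq: (k + 3)·f(k+1) = (k + 7)·f(k) + (k**2 + 10*k + 25).
d = 4 from the (1,1,2) case.
Solving with deg f ≤ 4: f(k) = k*(k + 4)*(k + 5)*(k + 9)/36.
So s_k = (B(k−1)f/C)·t_k = (k*(k + 4)*(k + 7)*(k + 9)/(36*(k + 5)))·t_k = 2*k*(k + 9)/(9*(k**2 + 9*k + 18)).
Δs = 8*(k + 5)/(k**4 + 20*k**3 + 145*k**2 + 450*k + 504), as required.
Telescoping: Σ = s_(7) − s_(0) = 112/585 − (0) = 112/585.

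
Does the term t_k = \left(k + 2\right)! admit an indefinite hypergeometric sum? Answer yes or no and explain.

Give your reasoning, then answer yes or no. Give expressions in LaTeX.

r(k) = k + 3 after simplifying.
So A=k + 3 and B=1, with C=1.
Need (k + 3)·f(k+1) − (1)·f(k) = 1.
deg f ≤ -1 (via 1,0,0).
Negative degree bound (-1): no f exists, t_k not Gosper-summable.

No — negative degree bound, so no certificate f.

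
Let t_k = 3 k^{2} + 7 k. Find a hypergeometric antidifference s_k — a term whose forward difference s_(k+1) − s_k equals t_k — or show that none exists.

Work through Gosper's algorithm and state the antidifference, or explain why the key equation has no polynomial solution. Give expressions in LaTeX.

r(k) = (3*k**2 + 13*k + 10)/(k*(3*k + 7)) after simplifying.
Factor: A=1; B=1; C=k**2 + 7*k/3.
Solve (1)·f(k+1) − (1)·f(k) = k**2 + 7*k/3.
Degrees (0,0,2) ⇒ d ≤ 3.
Solving with deg f ≤ 3: f(k) = k*(k - 1)*(k + 3)/3.
R(k) = B(k−1)·f(k)/C(k) = (k - 1)*(k + 3)/(3*k + 7); s_k = R·t_k = k*(k**2 + 2*k - 3).
s_(k+1) − s_k = k*(3*k + 7) = t_k.

s_k = k \left(k^{2} + 2 k - 3\right)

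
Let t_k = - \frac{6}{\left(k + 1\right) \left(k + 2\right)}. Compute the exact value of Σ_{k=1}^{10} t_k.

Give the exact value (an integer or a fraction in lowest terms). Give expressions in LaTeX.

Compute t_(k+1)/t_k: get (k + 1)/(k + 3).
So A=k + 1 and B=k + 3, with C=1.
f must satisfy (k + 1)·f(k+1) − (k + 2)·f(k) = 1.
deg f ≤ 1 (via 1,1,0).
Match coefficients ⇒ f(k) = k.
So s_k = (B(k−1)f/C)·t_k = (k*(k + 2))·t_k = -6*k/(k + 1).
Δs = -6/(k**2 + 3*k + 2), as required.
Telescoping: Σ = s_(11) − s_(1) = -11/2 − (-3) = -5/2.

Σ = -5/2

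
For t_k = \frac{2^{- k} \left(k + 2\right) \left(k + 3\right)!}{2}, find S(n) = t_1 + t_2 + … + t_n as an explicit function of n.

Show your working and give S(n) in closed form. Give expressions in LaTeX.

S(n) = -12 + \frac{2^{- n} \left(n + 4\right)!}{2}

Step 1: r(k) = (k + 3)*(k + 4)/(2*(k + 2)).
Take A(k)=k/2 + 2, B(k)=1, C(k)=k + 2.
Key eq: (k/2 + 2)·f(k+1) = (1)·f(k) + (k + 2).
Degrees (1,0,1) ⇒ d ≤ 0.
Match coefficients ⇒ f(k) = 2.
So s_k = (B(k−1)f/C)·t_k = (2/(k + 2))·t_k = factorial(k + 3)/2**k.
Check: Δs_k = (k + 2)*factorial(k + 3)/(2*2**k). ✓
Evaluate: s_(n+1) = 2**(-n - 1)*factorial(n + 4); subtract s_(1) = 12 ⇒ S(n) = -12 + factorial(n + 4)/(2*2**n).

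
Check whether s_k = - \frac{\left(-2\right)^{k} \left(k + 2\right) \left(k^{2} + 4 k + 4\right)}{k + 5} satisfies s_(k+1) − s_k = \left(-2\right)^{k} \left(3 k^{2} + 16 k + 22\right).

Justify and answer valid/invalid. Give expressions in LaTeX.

s_(k+1) = 2*(-2)**k*(k + 3)*(4*k + (k + 1)**2 + 8)/(k + 6)
s_(k+1) − s_k = (-2)**k*(3*k**4 + 40*k**3 + 192*k**2 + 404*k + 318)/(k**2 + 11*k + 30)
(s_(k+1) − s_k) − t_k = (-2)**k*(-9*k**3 - 96*k**2 - 318*k - 342)/(k**2 + 11*k + 30)

Invalid: residual \frac{\left(-2\right)^{k} \left(- 9 k^{3} - 96 k^{2} - 318 k - 342\right)}{k^{2} + 11 k + 30} ≠ 0.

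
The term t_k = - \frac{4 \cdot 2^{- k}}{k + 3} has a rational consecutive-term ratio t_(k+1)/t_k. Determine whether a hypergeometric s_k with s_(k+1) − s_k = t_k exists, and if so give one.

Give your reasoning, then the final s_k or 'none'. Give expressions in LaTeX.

not Gosper-summable; s_k does not exist

Ratio r(k) = (k + 3)/(2*(k + 4)).
Take A(k)=k/2 + 3/2, B(k)=k + 4, C(k)=1.
Set up (k/2 + 3/2)·f(k+1) − (k + 3)·f(k) − (1) = 0.
d = -1 from the (1,1,0) case.
Negative degree bound (-1): no f exists, t_k not Gosper-summable.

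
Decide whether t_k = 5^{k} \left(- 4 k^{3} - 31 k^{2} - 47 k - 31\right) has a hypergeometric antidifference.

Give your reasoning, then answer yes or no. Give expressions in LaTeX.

Yes. s_k = 5^{k} \left(- k^{3} - 4 k^{2} + 2 k - 4\right).

Step 1: r(k) = 5*(4*k**3 + 43*k**2 + 121*k + 113)/(4*k**3 + 31*k**2 + 47*k + 31).
Factor: A=5; B=1; C=k**3 + 31*k**2/4 + 47*k/4 + 31/4.
Key eq: (5)·f(k+1) = (1)·f(k) + (k**3 + 31*k**2/4 + 47*k/4 + 31/4).
d = 3 from the (0,0,3) case.
Coefficient equations give f(k) = (k**3 + 4*k**2 - 2*k + 4)/4.
So s_k = (B(k−1)f/C)·t_k = ((k**3 + 4*k**2 - 2*k + 4)/(4*k**3 + 31*k**2 + 47*k + 31))·t_k = 5**k*(-k**3 - 4*k**2 + 2*k - 4).
s_(k+1) − s_k = 5**k*(-4*k**3 - 31*k**2 - 47*k - 31) = t_k.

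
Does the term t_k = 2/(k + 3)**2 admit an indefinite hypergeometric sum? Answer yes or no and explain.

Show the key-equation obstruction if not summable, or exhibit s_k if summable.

No — key equation has no polynomial f.

Ratio r(k) = (k + 3)**2/(k + 4)**2.
A = k**2 + 6*k + 9, B = k**2 + 8*k + 16, C = 1.
Key eq: (k**2 + 6*k + 9)·f(k+1) = (k**2 + 6*k + 9)·f(k) + (1).
deg f ≤ 0 (via 2,2,0).
Generic f = c0 gives residual -1; -1 = 0 cannot hold, so t_k is not Gosper-summable.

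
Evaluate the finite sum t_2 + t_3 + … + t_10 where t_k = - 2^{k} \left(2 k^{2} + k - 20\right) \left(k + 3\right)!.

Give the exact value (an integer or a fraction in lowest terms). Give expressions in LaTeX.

t_(k+1)/t_k = 2*(k + 4)*(k + 2*(k + 1)**2 - 19)/(2*k**2 + k - 20).
Normal form (A,B,C) = (2*k + 8, 1, k**2 + k/2 - 10).
f must satisfy (2*k + 8)·f(k+1) − (1)·f(k) = k**2 + k/2 - 10.
d = 1 from the (1,0,2) case.
Coefficient equations give f(k) = (k - 4)/2.
Get s_k = R·t_k = -2**k*(k - 4)*factorial(k + 3) with R(k) = B(k−1)f(k)/C(k) = (k - 4)/(2*k**2 + k - 20).
Δs = -2**k*(2*k**2 + k - 20)*factorial(k + 3), as required.
Sum = s_(11) − s_(2); s_(11) = -1249787982643200, s_(2) = 960 ⇒ -1249787982644160.

Σ = -1249787982644160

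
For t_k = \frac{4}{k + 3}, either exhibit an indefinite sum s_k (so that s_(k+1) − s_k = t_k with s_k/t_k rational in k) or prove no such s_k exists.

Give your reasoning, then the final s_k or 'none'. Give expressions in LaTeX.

none (Gosper's algorithm certifies no s_k)

Step 1: r(k) = (k + 3)/(k + 4).
Gosper form: A/B · C(k+1)/C(k) with A=k + 3, B=k + 4, C=1.
f must satisfy (k + 3)·f(k+1) − (k + 3)·f(k) = 1.
deg f ≤ 0 (via 1,1,0).
Generic f = c0 gives residual -1; -1 = 0 cannot hold, so t_k is not Gosper-summable.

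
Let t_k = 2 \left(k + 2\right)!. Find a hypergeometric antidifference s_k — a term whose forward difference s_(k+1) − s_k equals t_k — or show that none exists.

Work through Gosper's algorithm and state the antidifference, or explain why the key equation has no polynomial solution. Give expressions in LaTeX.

The ratio is k + 3.
Factor: A=k + 3; B=1; C=1.
Set up (k + 3)·f(k+1) − (1)·f(k) − (1) = 0.
Bound: deg f ≤ -1.
deg f ≤ -1 is impossible — no certificate.

none (Gosper's algorithm certifies no s_k)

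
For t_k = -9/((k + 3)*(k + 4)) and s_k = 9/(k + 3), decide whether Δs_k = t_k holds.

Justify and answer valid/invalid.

s_(k+1) = 9/(k + 4)
s_(k+1) − s_k = -9/((k + 3)*(k + 4))
(s_(k+1) − s_k) − t_k = 0

valid (s_(k+1) − s_k reduces to t_k)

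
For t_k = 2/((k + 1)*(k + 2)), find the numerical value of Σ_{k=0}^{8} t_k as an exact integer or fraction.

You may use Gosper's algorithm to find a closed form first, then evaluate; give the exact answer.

Σ = 9/5

Step 1: r(k) = (k + 1)/(k + 3).
Normal form (A,B,C) = (k + 1, k + 3, 1).
Key eq: (k + 1)·f(k+1) = (k + 2)·f(k) + (1).
d = 1 from the (1,1,0) case.
Match coefficients ⇒ f(k) = k.
Certificate R = B(k−1)f/C = k*(k + 2) gives s_k = 2*k/(k + 1).
s_(k+1) − s_k = 2/(k**2 + 3*k + 2) = t_k.
Evaluate s at k=9 and k=0: 9/5 and 0; difference 9/5.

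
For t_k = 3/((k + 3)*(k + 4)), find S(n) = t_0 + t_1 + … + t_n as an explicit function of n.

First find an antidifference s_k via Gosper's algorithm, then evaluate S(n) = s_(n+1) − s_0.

Compute t_(k+1)/t_k: get (k + 3)/(k + 5).
Take A(k)=k + 3, B(k)=k + 5, C(k)=1.
Solve (k + 3)·f(k+1) − (k + 4)·f(k) = 1.
Bound: deg f ≤ 1.
Solve for f: f(k) = k/3 (degree 1 ≤ 1).
R(k) = B(k−1)·f(k)/C(k) = k*(k + 4)/3; s_k = R·t_k = k/(k + 3).
Δs = 3/(k**2 + 7*k + 12), as required.
Evaluate: s_(n+1) = (n + 1)/(n + 4); subtract s_(0) = 0 ⇒ S(n) = (n + 1)/(n + 4).

S(n) = (n + 1)/(n + 4)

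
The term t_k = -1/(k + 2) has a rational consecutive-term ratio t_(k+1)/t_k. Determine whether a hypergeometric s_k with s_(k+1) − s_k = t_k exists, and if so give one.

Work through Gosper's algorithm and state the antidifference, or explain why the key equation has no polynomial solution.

none — t_k is not Gosper-summable

t_(k+1)/t_k = (k + 2)/(k + 3).
Factor: A=k + 2; B=k + 3; C=1.
Need (k + 2)·f(k+1) − (k + 2)·f(k) = 1.
Degrees (1,1,0) ⇒ d ≤ 0.
Write f(k) = c0. Then LHS − RHS = -1, requiring -1 = 0: contradictory. No certificate.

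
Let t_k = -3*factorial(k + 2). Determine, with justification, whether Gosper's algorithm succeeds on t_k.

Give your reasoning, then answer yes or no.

No — t_k has no hypergeometric antidifference.

Step 1: r(k) = k + 3.
Gosper form: A/B · C(k+1)/C(k) with A=k + 3, B=1, C=1.
Solve (k + 3)·f(k+1) − (1)·f(k) = 1.
Bound: deg f ≤ -1.
Negative degree bound (-1): no f exists, t_k not Gosper-summable.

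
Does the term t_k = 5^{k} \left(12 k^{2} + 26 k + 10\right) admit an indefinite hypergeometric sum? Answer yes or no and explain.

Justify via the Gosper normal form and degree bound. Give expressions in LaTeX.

t_(k+1)/t_k = 5*(6*k**2 + 25*k + 24)/(6*k**2 + 13*k + 5).
So A=5 and B=1, with C=k**2 + 13*k/6 + 5/6.
Solve (5)·f(k+1) − (1)·f(k) = k**2 + 13*k/6 + 5/6.
deg f ≤ 2 (via 0,0,2).
Coefficient equations give f(k) = k*(3*k - 1)/12.
Certificate R = B(k−1)f/C = k*(3*k - 1)/(2*(2*k + 1)*(3*k + 5)) gives s_k = 5**k*k*(3*k - 1).
Δs = 5**k*(12*k**2 + 26*k + 10), as required.

Yes. s_k = 5^{k} k \left(3 k - 1\right).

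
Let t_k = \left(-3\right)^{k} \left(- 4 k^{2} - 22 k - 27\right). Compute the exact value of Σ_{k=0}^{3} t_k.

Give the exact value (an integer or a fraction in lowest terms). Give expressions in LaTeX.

Σ = 2832

Compute t_(k+1)/t_k: get 3*(-4*k**2 - 30*k - 53)/(4*k**2 + 22*k + 27).
So A=-3 and B=1, with C=k**2 + 11*k/2 + 27/4.
Key eq: (-3)·f(k+1) = (1)·f(k) + (k**2 + 11*k/2 + 27/4).
Degrees (0,0,2) ⇒ d ≤ 2.
Solving with deg f ≤ 2: f(k) = -(k + 1)*(k + 3)/4.
R(k) = B(k−1)·f(k)/C(k) = -(k + 1)*(k + 3)/(4*k**2 + 22*k + 27); s_k = R·t_k = (-3)**k*(k**2 + 4*k + 3).
Verify: (-3)**k*(-4*k**2 - 22*k - 27) matches t_k.
Σ_(k=0)^(3) t_k = s_(4) − s_(0) = 2835 − (3) = 2832.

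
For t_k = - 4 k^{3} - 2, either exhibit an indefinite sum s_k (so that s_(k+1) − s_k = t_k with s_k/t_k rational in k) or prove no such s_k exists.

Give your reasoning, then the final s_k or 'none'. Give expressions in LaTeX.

s_k = k \left(- k^{3} + 2 k^{2} - k - 2\right)

r(k) = (2*(k + 1)**3 + 1)/(2*k**3 + 1) after simplifying.
Normal form (A,B,C) = (1, 1, k**3 + 1/2).
Need (1)·f(k+1) − (1)·f(k) = k**3 + 1/2.
Degrees (0,0,3) ⇒ d ≤ 4.
A polynomial solution: f(k) = k*(k**3 - 2*k**2 + k + 2)/4.
Then R = B(k−1)f/C = k*(k**3 - 2*k**2 + k + 2)/(2*(2*k**3 + 1)), so s_k = R(k)·t_k = k*(-k**3 + 2*k**2 - k - 2).
s_(k+1) − s_k = -4*k**3 - 2 = t_k.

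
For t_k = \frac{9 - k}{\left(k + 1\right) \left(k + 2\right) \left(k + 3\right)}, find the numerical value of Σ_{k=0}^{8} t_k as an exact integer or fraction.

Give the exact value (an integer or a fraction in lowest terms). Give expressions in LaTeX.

Σ = 45/22

Ratio r(k) = (k - 8)*(k + 1)/((k - 9)*(k + 4)).
Take A(k)=k + 1, B(k)=k + 4, C(k)=k - 9.
Set up (k + 1)·f(k+1) − (k + 3)·f(k) − (k - 9) = 0.
Bound: deg f ≤ 2.
Solve for f: f(k) = -k*(2*k + 7) (degree 2 ≤ 2).
Certificate R = B(k−1)f/C = -k*(k + 3)*(2*k + 7)/(k - 9) gives s_k = k*(2*k + 7)/((k + 1)*(k + 2)).
s_(k+1) − s_k = (9 - k)/(k**3 + 6*k**2 + 11*k + 6) = t_k.
Evaluate s at k=9 and k=0: 45/22 and 0; difference 45/22.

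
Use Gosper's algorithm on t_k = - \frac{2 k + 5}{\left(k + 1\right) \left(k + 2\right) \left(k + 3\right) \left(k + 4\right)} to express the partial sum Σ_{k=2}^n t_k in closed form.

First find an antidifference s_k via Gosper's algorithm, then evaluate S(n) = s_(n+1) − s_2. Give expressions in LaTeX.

S(n) = \frac{- n^{2} - 6 n + 7}{15 \left(n^{2} + 6 n + 8\right)}

Compute t_(k+1)/t_k: get (k + 1)*(2*k + 7)/((k + 5)*(2*k + 5)).
So A=k + 1 and B=k + 5, with C=k + 5/2.
Solve (k + 1)·f(k+1) − (k + 4)·f(k) = k + 5/2.
deg f ≤ 3 (via 1,1,1).
Match coefficients ⇒ f(k) = k*(k + 2)*(k + 4)/6.
Certificate R = B(k−1)f/C = k*(k + 2)*(k + 4)**2/(3*(2*k + 5)) gives s_k = k*(-k - 4)/(3*(k**2 + 4*k + 3)).
Δs = (-2*k - 5)/(k**4 + 10*k**3 + 35*k**2 + 50*k + 24), as required.
Evaluate: s_(n+1) = (-n**2 - 6*n - 5)/(3*(n**2 + 6*n + 8)); subtract s_(2) = -4/15 ⇒ S(n) = (-n**2 - 6*n + 7)/(15*(n**2 + 6*n + 8)).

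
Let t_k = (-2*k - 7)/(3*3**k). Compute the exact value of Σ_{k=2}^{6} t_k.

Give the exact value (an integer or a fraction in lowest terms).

Σ = -1447/2187

Ratio r(k) = (2*k + 9)/(3*(2*k + 7)).
Normal form (A,B,C) = (1/3, 1, k + 7/2).
Key eq: (1/3)·f(k+1) = (1)·f(k) + (k + 7/2).
deg f ≤ 1 (via 0,0,1).
Solve for f: f(k) = -3*(k + 4)/2 (degree 1 ≤ 1).
Get s_k = R·t_k = (k + 4)/3**k with R(k) = B(k−1)f(k)/C(k) = -3*(k + 4)/(2*k + 7).
Δs = (-2*k - 7)/(3*3**k), as required.
Evaluate s at k=7 and k=2: 11/2187 and 2/3; difference -1447/2187.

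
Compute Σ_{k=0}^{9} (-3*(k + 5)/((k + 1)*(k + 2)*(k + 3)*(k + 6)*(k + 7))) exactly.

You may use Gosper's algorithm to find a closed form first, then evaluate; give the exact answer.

Σ = -175/2112

Compute t_(k+1)/t_k: get (k + 1)*(k + 6)**2/((k + 4)*(k + 5)*(k + 8)).
Gosper form: A/B · C(k+1)/C(k) with A=k + 1, B=k + 8, C=k**3 + 14*k**2 + 65*k + 100.
Set up (k + 1)·f(k+1) − (k + 7)·f(k) − (k**3 + 14*k**2 + 65*k + 100) = 0.
Degrees (1,1,3) ⇒ d ≤ 6.
A polynomial solution: f(k) = k*(k + 3)*(k + 4)**2*(k + 5)**2/36.
Get s_k = R·t_k = k*(-k**2 - 9*k - 20)/(12*(k**3 + 9*k**2 + 20*k + 12)) with R(k) = B(k−1)f(k)/C(k) = k*(k + 3)*(k + 4)*(k + 7)/36.
Verify: 3*(-k - 5)/(k**5 + 19*k**4 + 131*k**3 + 401*k**2 + 540*k + 252) matches t_k.
Sum = s_(10) − s_(0); s_(10) = -175/2112, s_(0) = 0 ⇒ -175/2112.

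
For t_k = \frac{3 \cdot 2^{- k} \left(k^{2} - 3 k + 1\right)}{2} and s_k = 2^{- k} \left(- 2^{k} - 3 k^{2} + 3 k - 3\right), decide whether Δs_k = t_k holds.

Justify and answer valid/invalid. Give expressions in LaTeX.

s_(k+1) = (-2*2**k + 3*k - 3*(k + 1)**2)/(2*2**k)
s_(k+1) − s_k = 3*(k**2 - 3*k + 1)/(2*2**k)
(s_(k+1) − s_k) − t_k = 0

Valid — Δs_k = t_k.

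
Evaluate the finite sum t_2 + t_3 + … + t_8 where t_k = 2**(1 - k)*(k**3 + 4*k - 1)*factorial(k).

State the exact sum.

Σ = 206949

Compute t_(k+1)/t_k: get (k + 1)*(4*k + (k + 1)**3 + 3)/(2*(k**3 + 4*k - 1)).
A = k/2 + 1/2, B = 1, C = k**3 + 4*k - 1.
Need (k/2 + 1/2)·f(k+1) − (1)·f(k) = k**3 + 4*k - 1.
From deg A=1, deg B=0, deg C=3: d=2.
Coefficient equations give f(k) = 2*(k**2 - k + 1).
Get s_k = R·t_k = 2**(2 - k)*(k**2 - k + 1)*factorial(k) with R(k) = B(k−1)f(k)/C(k) = 2*(k**2 - k + 1)/(k**3 + 4*k - 1).
Check: Δs_k = 2**(1 - k)*(k**3 + 4*k - 1)*factorial(k). ✓
Evaluate s at k=9 and k=2: 206955 and 6; difference 206949.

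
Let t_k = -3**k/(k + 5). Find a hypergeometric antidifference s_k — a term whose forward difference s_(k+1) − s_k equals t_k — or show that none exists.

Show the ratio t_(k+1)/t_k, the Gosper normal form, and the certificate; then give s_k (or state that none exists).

none — t_k is not Gosper-summable

Compute t_(k+1)/t_k: get 3*(k + 5)/(k + 6).
Take A(k)=3*k + 15, B(k)=k + 6, C(k)=1.
f must satisfy (3*k + 15)·f(k+1) − (k + 5)·f(k) = 1.
From deg A=1, deg B=1, deg C=0: d=-1.
Negative degree bound (-1): no f exists, t_k not Gosper-summable.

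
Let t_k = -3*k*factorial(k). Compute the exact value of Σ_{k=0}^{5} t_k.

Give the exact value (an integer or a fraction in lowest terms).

r(k) = (k + 1)**2/k after simplifying.
Factor: A=k + 1; B=1; C=k.
Set up (k + 1)·f(k+1) − (1)·f(k) − (k) = 0.
Bound: deg f ≤ 0.
Solving with deg f ≤ 0: f(k) = 1.
Then R = B(k−1)f/C = 1/k, so s_k = R(k)·t_k = -3*factorial(k).
Δs = -3*k*factorial(k), as required.
Telescoping: Σ = s_(6) − s_(0) = -2160 − (-3) = -2157.

Σ = -2157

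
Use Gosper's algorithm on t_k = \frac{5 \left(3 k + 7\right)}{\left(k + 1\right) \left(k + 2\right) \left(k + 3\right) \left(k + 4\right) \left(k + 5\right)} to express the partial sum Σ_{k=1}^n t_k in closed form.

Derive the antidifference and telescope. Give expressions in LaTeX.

Ratio r(k) = (k + 1)*(3*k + 10)/((k + 6)*(3*k + 7)).
Normal form (A,B,C) = (k + 1, k + 6, k + 7/3).
f must satisfy (k + 1)·f(k+1) − (k + 5)·f(k) = k + 7/3.
deg f ≤ 4 (via 1,1,1).
Solve for f: f(k) = k*(k + 2)*(k**2 + 8*k + 19)/36 (degree 4 ≤ 4).
Get s_k = R·t_k = 5*k*(k**2 + 8*k + 19)/(12*(k**3 + 8*k**2 + 19*k + 12)) with R(k) = B(k−1)f(k)/C(k) = k*(k + 2)*(k + 5)*(k**2 + 8*k + 19)/(12*(3*k + 7)).
Check: Δs_k = 5*(3*k + 7)/(k**5 + 15*k**4 + 85*k**3 + 225*k**2 + 274*k + 120). ✓
Telescope: S(n) = s_(n+1) − s_(1) = 5*(n**3 + 11*n**2 + 38*n + 28)/(12*(n**3 + 11*n**2 + 38*n + 40)) − (7/24) = n*(n**2 + 11*n + 38)/(8*(n**3 + 11*n**2 + 38*n + 40)).

S(n) = \frac{n \left(n^{2} + 11 n + 38\right)}{8 \left(n^{3} + 11 n^{2} + 38 n + 40\right)}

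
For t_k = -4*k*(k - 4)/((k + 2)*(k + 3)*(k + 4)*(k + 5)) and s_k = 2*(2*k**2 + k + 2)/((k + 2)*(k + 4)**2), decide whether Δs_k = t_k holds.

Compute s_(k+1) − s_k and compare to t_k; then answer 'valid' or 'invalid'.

s_(k+1) = 2*(k + 2*(k + 1)**2 + 3)/((k + 3)*(k + 5)**2)
s_(k+1) − s_k = 2*(-2*k**4 - 6*k**3 + 43*k**2 + 135*k + 10)/(k**6 + 23*k**5 + 217*k**4 + 1073*k**3 + 2926*k**2 + 4160*k + 2400)
(s_(k+1) − s_k) − t_k = 2*(4*k**3 + 11*k**2 - 25*k + 10)/(k**6 + 23*k**5 + 217*k**4 + 1073*k**3 + 2926*k**2 + 4160*k + 2400)

Invalid: residual 2*(4*k**3 + 11*k**2 - 25*k + 10)/(k**6 + 23*k**5 + 217*k**4 + 1073*k**3 + 2926*k**2 + 4160*k + 2400) ≠ 0.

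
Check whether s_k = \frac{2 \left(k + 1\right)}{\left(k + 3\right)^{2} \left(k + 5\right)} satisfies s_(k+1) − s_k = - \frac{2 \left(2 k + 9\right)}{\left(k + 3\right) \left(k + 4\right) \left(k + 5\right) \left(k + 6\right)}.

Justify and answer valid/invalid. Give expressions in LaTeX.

Invalid: residual \frac{4 \left(3 k^{2} + 25 k + 51\right)}{k^{6} + 25 k^{5} + 257 k^{4} + 1391 k^{3} + 4182 k^{2} + 6624 k + 4320} ≠ 0.

s_(k+1) = 2*(k + 2)/((k + 4)**2*(k + 6))
s_(k+1) − s_k = 2*(-(k + 1)*(k + 4)**2*(k + 6) + (k + 2)*(k + 3)**2*(k + 5))/((k + 3)**2*(k + 4)**2*(k + 5)*(k + 6))
(s_(k+1) − s_k) − t_k = 4*(3*k**2 + 25*k + 51)/(k**6 + 25*k**5 + 257*k**4 + 1391*k**3 + 4182*k**2 + 6624*k + 4320)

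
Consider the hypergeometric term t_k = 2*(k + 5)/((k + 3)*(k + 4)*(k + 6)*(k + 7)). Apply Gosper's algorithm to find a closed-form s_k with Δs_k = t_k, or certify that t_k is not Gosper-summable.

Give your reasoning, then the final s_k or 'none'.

The ratio is (k + 3)*(k + 6)**2/((k + 5)**2*(k + 8)).
So A=k + 3 and B=k + 8, with C=k**2 + 10*k + 25.
Need (k + 3)·f(k+1) − (k + 7)·f(k) = k**2 + 10*k + 25.
d = 4 from the (1,1,2) case.
Solve for f: f(k) = k*(k + 4)*(k + 5)*(k + 9)/36 (degree 4 ≤ 4).
So s_k = (B(k−1)f/C)·t_k = (k*(k + 4)*(k + 7)*(k + 9)/(36*(k + 5)))·t_k = k*(k + 9)/(18*(k**2 + 9*k + 18)).
s_(k+1) − s_k = 2*(k + 5)/(k**4 + 20*k**3 + 145*k**2 + 450*k + 504) = t_k.

s_k = k*(k + 9)/(18*(k**2 + 9*k + 18))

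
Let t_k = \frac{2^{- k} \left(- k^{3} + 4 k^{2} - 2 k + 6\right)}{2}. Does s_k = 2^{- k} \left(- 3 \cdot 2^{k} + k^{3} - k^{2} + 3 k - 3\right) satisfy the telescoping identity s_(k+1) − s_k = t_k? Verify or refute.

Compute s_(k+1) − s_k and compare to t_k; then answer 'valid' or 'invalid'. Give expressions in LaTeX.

s_(k+1) = (-6*2**k + k**3 + 2*k**2 + 4*k)/(2*2**k)
s_(k+1) − s_k = (-k**3 + 4*k**2 - 2*k + 6)/(2*2**k)
(s_(k+1) − s_k) − t_k = 0

Valid — Δs_k = t_k.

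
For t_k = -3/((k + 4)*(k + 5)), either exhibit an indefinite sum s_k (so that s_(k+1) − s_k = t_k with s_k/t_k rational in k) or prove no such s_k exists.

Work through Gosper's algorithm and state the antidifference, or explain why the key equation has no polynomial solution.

Step 1: r(k) = (k + 4)/(k + 6).
Normal form (A,B,C) = (k + 4, k + 6, 1).
f must satisfy (k + 4)·f(k+1) − (k + 5)·f(k) = 1.
Bound: deg f ≤ 1.
Coefficient equations give f(k) = k/4.
Then R = B(k−1)f/C = k*(k + 5)/4, so s_k = R(k)·t_k = -3*k/(4*k + 16).
Check: Δs_k = -3/(k**2 + 9*k + 20). ✓

s_k = -3*k/(4*k + 16)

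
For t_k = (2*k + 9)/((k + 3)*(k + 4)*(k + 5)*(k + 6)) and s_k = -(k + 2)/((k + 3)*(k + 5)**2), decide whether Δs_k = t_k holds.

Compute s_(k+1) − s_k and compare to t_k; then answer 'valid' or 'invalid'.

Invalid: residual 3*(-3*k**2 - 29*k - 69)/(k**6 + 29*k**5 + 347*k**4 + 2191*k**3 + 7692*k**2 + 14220*k + 10800) ≠ 0.

s_(k+1) = (-k - 3)/((k + 4)*(k + 6)**2)
s_(k+1) − s_k = ((k + 2)*(k + 4)*(k + 6)**2 - (k + 3)**2*(k + 5)**2)/((k + 3)*(k + 4)*(k + 5)**2*(k + 6)**2)
(s_(k+1) − s_k) − t_k = 3*(-3*k**2 - 29*k - 69)/(k**6 + 29*k**5 + 347*k**4 + 2191*k**3 + 7692*k**2 + 14220*k + 10800)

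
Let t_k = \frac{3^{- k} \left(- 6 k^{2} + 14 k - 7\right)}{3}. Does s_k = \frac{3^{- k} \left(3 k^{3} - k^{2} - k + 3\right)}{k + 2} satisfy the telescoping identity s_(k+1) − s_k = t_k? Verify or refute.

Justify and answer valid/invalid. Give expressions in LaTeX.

s_(k+1) = (-k + 3*(k + 1)**3 - (k + 1)**2 + 2)/(3*3**k*(k + 3))
s_(k+1) − s_k = (-6*k**4 - 10*k**3 + 34*k**2 + 16*k - 19)/(3*3**k*(k**2 + 5*k + 6))
(s_(k+1) − s_k) − t_k = (6*k**3 + 7*k**2 - 33*k + 23)/(3*3**k*(k**2 + 5*k + 6))

Invalid: residual \frac{3^{- k} \left(6 k^{3} + 7 k^{2} - 33 k + 23\right)}{3 \left(k^{2} + 5 k + 6\right)} ≠ 0.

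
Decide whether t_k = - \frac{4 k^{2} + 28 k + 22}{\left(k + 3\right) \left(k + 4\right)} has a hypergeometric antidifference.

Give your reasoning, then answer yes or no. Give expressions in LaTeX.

The ratio is (k + 3)*(14*k + 2*(k + 1)**2 + 25)/((k + 5)*(2*k**2 + 14*k + 11)).
So A=k + 3 and B=k + 5, with C=k**2 + 7*k + 11/2.
Need (k + 3)·f(k+1) − (k + 4)·f(k) = k**2 + 7*k + 11/2.
Degrees (1,1,2) ⇒ d ≤ 2.
A polynomial solution: f(k) = k*(6*k + 5)/6.
Get s_k = R·t_k = -2*k*(6*k + 5)/(3*k + 9) with R(k) = B(k−1)f(k)/C(k) = k*(k + 4)*(6*k + 5)/(3*(2*k**2 + 14*k + 11)).
Check: Δs_k = 2*(-2*k**2 - 14*k - 11)/(k**2 + 7*k + 12). ✓

Yes. s_k = - \frac{2 k \left(6 k + 5\right)}{3 k + 9}.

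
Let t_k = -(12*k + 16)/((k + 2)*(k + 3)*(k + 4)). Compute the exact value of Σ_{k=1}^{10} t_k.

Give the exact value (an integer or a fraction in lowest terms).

Σ = -500/273

Compute t_(k+1)/t_k: get (k + 2)*(3*k + 7)/((k + 5)*(3*k + 4)).
Gosper form: A/B · C(k+1)/C(k) with A=k + 2, B=k + 5, C=k + 4/3.
Solve (k + 2)·f(k+1) − (k + 4)·f(k) = k + 4/3.
d = 2 from the (1,1,1) case.
Solving with deg f ≤ 2: f(k) = k*(5*k + 7)/18.
So s_k = (B(k−1)f/C)·t_k = (k*(k + 4)*(5*k + 7)/(6*(3*k + 4)))·t_k = -2*k*(5*k + 7)/(3*(k + 2)*(k + 3)).
Check: Δs_k = 4*(-3*k - 4)/(k**3 + 9*k**2 + 26*k + 24). ✓
Sum = s_(11) − s_(1); s_(11) = -682/273, s_(1) = -2/3 ⇒ -500/273.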